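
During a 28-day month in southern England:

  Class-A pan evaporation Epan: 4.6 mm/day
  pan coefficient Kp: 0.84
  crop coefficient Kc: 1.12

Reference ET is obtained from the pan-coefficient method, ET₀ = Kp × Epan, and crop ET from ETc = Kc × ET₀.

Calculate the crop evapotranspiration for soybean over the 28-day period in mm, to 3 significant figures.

121 mm

ET₀ = 0.84 × 4.6 = 3.8640 mm/d
ETc = Kc × ET₀ = 1.12 × 3.8640 = 4.3277 mm/d
Over 28 days: 4.3277 × 28 = 121.176 mm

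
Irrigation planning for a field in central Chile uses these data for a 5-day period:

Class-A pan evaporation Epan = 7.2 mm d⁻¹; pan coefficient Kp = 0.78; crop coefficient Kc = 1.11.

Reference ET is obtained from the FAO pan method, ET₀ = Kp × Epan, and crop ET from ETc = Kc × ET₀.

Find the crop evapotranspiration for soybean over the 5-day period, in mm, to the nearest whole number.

31 mm

ET₀ = 0.78 × 7.2 = 5.6160 mm/d
ETc = Kc × ET₀ = 1.11 × 5.6160 = 6.2338 mm/d
Over 5 days: 6.2338 × 5 = 31.169 mm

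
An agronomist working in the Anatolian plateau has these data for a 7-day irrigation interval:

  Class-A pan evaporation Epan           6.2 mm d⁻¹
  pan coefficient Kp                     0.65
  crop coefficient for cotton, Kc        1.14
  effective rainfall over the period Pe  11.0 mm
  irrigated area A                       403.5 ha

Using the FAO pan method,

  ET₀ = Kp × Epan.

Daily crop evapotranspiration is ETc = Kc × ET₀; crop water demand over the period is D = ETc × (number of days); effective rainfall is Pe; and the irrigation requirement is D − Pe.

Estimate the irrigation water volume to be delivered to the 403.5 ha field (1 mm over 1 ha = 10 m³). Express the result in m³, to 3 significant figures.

85400 m³

ET₀ = 0.65 × 6.2 = 4.0300 mm/d
ETc = Kc × ET₀ = 1.14 × 4.0300 = 4.5942 mm/d
Crop demand D = ETc × 7 d = 4.5942 × 7 = 32.159 mm
D − Pe = 32.159 − 11.0 = 21.159 mm
Volume = 21.159 mm × 403.5 ha × 10 = 85376.6 m³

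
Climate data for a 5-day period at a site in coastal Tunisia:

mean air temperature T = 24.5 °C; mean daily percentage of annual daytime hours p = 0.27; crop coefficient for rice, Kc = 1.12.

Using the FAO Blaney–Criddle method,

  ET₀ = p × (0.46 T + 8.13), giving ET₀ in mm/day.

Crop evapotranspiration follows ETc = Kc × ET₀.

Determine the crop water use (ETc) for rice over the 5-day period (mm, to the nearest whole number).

29 mm

ET₀ = 0.27 × (0.46 × 24.5 + 8.13) = 0.27 × 19.400 = 5.2380 mm/d
ETc = Kc × ET₀ = 1.12 × 5.2380 = 5.8666 mm/d
Over 5 days: 5.8666 × 5 = 29.333 mm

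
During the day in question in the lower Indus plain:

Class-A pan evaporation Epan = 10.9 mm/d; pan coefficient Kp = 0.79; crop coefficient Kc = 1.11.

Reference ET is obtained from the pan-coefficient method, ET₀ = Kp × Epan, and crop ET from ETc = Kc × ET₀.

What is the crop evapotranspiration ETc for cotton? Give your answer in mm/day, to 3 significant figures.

9.56 mm/day

ET₀ = 0.79 × 10.9 = 8.6110 mm/d
ETc = Kc × ET₀ = 1.11 × 8.6110 = 9.5582 mm/d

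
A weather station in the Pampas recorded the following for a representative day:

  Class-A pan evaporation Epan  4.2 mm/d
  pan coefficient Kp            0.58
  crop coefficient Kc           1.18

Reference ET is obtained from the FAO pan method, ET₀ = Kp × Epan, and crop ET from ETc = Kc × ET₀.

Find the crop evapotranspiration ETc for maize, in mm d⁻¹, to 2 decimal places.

ET₀ = 0.58 × 4.2 = 2.4360 mm/d
ETc = Kc × ET₀ = 1.18 × 2.4360 = 2.8745 mm/d

2.87 mm d⁻¹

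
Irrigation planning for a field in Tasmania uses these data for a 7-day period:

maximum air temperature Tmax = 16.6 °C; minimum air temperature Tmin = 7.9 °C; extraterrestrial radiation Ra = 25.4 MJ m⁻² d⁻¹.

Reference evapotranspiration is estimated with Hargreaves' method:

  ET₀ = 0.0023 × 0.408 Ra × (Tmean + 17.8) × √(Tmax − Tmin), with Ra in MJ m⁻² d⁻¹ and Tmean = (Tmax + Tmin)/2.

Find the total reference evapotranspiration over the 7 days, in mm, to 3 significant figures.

14.8 mm

Tmean = (16.6 + 7.9)/2 = 12.25 °C
0.408 Ra = 0.408 × 25.4 = 10.3632 mm/d equivalent
ET₀ = 0.0023 × 10.3632 × (12.25 + 17.8) × √8.7 = 0.0023 × 10.3632 × 30.05 × 2.9496 = 2.1127 mm/d
Over 7 days: 2.1127 × 7 = 14.789 mm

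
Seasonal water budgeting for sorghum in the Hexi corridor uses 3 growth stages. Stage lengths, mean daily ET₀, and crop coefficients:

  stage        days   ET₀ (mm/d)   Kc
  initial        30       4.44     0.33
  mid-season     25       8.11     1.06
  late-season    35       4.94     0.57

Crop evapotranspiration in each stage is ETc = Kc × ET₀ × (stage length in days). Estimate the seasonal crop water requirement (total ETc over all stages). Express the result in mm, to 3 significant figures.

357 mm

initial: 0.33 × 4.44 × 30 = 43.96 mm
mid-season: 1.06 × 8.11 × 25 = 214.92 mm
late-season: 0.57 × 4.94 × 35 = 98.55 mm
Seasonal total = 357.43 mm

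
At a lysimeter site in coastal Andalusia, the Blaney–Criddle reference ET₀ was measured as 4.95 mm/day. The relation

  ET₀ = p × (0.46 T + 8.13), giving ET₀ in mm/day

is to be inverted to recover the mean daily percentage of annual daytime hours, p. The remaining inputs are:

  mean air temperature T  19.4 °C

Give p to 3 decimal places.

0.290

p = ET₀ / (0.46 T + 8.13) = 4.95 / (0.46 × 19.4 + 8.13) = 4.95 / 17.054 = 0.2903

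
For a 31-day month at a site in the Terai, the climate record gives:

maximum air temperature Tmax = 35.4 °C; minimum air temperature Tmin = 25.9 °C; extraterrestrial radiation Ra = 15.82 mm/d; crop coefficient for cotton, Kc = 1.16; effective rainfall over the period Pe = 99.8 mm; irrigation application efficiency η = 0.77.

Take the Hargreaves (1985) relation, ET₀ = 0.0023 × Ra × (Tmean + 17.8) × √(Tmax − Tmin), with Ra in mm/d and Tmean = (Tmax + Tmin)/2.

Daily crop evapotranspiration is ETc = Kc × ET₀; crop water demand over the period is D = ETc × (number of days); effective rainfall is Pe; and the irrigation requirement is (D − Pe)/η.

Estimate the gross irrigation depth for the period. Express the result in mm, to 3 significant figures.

Tmean = (35.4 + 25.9)/2 = 30.65 °C
ET₀ = 0.0023 × 15.82 × (30.65 + 17.8) × √9.5 = 0.0023 × 15.82 × 48.45 × 3.0822 = 5.4336 mm/d
ETc = Kc × ET₀ = 1.16 × 5.4336 = 6.3030 mm/d
Crop demand D = ETc × 31 d = 6.3030 × 31 = 195.393 mm
D − Pe = 195.393 − 99.8 = 95.593 mm
Gross irrigation = 95.593 / 0.77 = 124.147 mm

124 mm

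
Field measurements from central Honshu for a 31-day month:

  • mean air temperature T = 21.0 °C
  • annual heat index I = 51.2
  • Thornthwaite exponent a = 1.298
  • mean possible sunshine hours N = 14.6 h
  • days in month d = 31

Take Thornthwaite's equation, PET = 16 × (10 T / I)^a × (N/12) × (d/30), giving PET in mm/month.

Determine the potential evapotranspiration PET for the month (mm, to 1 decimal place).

10T/I = 10 × 21.0 / 51.2 = 4.1016
(10T/I)^a = 4.1016^1.298 = 6.2462
Uncorrected PET = 16 × 6.2462 = 99.939 mm
Correction = (N/12)(d/30) = (14.6/12)(31/30) = 1.2572
PET = 99.939 × 1.2572 = 125.643 mm/month

125.6 mm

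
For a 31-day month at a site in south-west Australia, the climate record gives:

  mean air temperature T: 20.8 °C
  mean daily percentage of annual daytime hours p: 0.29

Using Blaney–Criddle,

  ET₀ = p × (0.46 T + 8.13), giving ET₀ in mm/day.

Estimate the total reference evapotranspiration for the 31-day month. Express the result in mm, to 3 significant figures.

159 mm

ET₀ = 0.29 × (0.46 × 20.8 + 8.13) = 0.29 × 17.698 = 5.1324 mm/d
Monthly total = 5.1324 × 31 = 159.104 mm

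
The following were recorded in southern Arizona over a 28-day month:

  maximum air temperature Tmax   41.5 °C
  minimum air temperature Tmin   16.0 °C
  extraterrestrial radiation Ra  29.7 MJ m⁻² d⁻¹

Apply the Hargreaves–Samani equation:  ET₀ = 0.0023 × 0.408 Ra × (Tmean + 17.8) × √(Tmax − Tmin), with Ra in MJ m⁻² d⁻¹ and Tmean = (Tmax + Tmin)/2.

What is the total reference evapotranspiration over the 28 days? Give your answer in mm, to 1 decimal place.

Tmean = (41.5 + 16.0)/2 = 28.75 °C
0.408 Ra = 0.408 × 29.7 = 12.1176 mm/d equivalent
ET₀ = 0.0023 × 12.1176 × (28.75 + 17.8) × √25.5 = 0.0023 × 12.1176 × 46.55 × 5.0498 = 6.5515 mm/d
Over 28 days: 6.5515 × 28 = 183.442 mm

183.4 mm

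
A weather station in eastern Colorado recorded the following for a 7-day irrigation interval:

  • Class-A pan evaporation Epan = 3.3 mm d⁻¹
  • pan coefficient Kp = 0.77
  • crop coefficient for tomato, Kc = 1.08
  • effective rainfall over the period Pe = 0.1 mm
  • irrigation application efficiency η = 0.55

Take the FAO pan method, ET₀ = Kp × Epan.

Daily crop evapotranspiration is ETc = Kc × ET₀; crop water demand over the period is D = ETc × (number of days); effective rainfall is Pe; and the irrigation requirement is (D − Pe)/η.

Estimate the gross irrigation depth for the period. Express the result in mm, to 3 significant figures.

34.7 mm

ET₀ = 0.77 × 3.3 = 2.5410 mm/d
ETc = Kc × ET₀ = 1.08 × 2.5410 = 2.7443 mm/d
Crop demand D = ETc × 7 d = 2.7443 × 7 = 19.210 mm
D − Pe = 19.210 − 0.1 = 19.110 mm
Gross irrigation = 19.110 / 0.55 = 34.745 mm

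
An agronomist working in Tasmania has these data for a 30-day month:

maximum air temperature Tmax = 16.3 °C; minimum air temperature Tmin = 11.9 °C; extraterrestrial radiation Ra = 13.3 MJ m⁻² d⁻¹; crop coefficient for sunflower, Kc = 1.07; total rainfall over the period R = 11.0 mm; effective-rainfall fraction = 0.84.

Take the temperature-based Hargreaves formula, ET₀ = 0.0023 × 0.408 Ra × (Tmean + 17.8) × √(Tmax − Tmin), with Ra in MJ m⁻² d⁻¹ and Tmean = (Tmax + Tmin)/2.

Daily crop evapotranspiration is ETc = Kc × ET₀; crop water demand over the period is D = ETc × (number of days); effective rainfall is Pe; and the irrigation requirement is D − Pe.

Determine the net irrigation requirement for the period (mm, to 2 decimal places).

17.57 mm

Tmean = (16.3 + 11.9)/2 = 14.10 °C
0.408 Ra = 0.408 × 13.3 = 5.4264 mm/d equivalent
ET₀ = 0.0023 × 5.4264 × (14.10 + 17.8) × √4.4 = 0.0023 × 5.4264 × 31.90 × 2.0976 = 0.8351 mm/d
ETc = Kc × ET₀ = 1.07 × 0.8351 = 0.8936 mm/d
Crop demand D = ETc × 30 d = 0.8936 × 30 = 26.808 mm
Pe = 0.84 × 11.0 = 9.240 mm
D − Pe = 26.808 − 9.240 = 17.568 mm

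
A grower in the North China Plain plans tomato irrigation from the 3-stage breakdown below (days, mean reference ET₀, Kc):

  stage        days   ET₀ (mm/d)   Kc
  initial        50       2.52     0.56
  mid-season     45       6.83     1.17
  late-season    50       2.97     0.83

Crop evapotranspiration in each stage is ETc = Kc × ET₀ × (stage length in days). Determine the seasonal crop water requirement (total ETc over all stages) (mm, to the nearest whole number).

initial: 0.56 × 2.52 × 50 = 70.56 mm
mid-season: 1.17 × 6.83 × 45 = 359.60 mm
late-season: 0.83 × 2.97 × 50 = 123.26 mm
Seasonal total = 553.42 mm

553 mm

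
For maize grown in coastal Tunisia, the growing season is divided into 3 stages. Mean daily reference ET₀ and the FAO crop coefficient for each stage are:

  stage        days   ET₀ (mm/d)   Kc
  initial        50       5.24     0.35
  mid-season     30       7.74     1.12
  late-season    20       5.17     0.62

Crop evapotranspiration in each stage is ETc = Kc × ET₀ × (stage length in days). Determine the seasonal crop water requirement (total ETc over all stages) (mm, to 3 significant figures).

416 mm

initial: 0.35 × 5.24 × 50 = 91.70 mm
mid-season: 1.12 × 7.74 × 30 = 260.06 mm
late-season: 0.62 × 5.17 × 20 = 64.11 mm
Seasonal total = 415.87 mm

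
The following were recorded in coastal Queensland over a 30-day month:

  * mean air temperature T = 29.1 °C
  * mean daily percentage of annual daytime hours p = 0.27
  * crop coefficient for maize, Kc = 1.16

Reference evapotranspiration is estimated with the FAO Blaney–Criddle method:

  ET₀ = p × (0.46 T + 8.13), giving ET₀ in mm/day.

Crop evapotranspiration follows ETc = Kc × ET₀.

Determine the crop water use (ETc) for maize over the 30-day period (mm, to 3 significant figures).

ET₀ = 0.27 × (0.46 × 29.1 + 8.13) = 0.27 × 21.516 = 5.8093 mm/d
ETc = Kc × ET₀ = 1.16 × 5.8093 = 6.7388 mm/d
Over 30 days: 6.7388 × 30 = 202.164 mm

202 mm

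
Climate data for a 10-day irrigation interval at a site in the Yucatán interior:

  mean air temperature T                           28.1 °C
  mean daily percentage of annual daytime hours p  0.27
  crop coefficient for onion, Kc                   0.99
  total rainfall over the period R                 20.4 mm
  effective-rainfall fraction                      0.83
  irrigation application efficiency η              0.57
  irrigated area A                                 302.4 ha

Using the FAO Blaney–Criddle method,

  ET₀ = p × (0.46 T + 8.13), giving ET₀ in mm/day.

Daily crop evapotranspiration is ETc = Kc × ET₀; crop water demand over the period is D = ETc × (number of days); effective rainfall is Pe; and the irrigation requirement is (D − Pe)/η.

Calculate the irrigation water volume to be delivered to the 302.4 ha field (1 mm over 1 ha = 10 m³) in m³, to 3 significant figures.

209000 m³

ET₀ = 0.27 × (0.46 × 28.1 + 8.13) = 0.27 × 21.056 = 5.6851 mm/d
ETc = Kc × ET₀ = 0.99 × 5.6851 = 5.6282 mm/d
Crop demand D = ETc × 10 d = 5.6282 × 10 = 56.282 mm
Pe = 0.83 × 20.4 = 16.932 mm
D − Pe = 56.282 − 16.932 = 39.350 mm
Gross irrigation = 39.350 / 0.57 = 69.035 mm
Volume = 69.035 mm × 302.4 ha × 10 = 208761.8 m³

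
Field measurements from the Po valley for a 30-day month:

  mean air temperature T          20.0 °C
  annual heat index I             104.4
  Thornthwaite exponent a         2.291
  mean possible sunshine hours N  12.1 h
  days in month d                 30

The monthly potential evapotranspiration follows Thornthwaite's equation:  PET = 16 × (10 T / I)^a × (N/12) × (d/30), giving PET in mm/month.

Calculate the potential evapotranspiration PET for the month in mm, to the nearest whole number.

72 mm

10T/I = 10 × 20.0 / 104.4 = 1.9157
(10T/I)^a = 1.9157^2.291 = 4.4342
Uncorrected PET = 16 × 4.4342 = 70.947 mm
Correction = (N/12)(d/30) = (12.1/12)(30/30) = 1.0083
PET = 70.947 × 1.0083 = 71.536 mm/month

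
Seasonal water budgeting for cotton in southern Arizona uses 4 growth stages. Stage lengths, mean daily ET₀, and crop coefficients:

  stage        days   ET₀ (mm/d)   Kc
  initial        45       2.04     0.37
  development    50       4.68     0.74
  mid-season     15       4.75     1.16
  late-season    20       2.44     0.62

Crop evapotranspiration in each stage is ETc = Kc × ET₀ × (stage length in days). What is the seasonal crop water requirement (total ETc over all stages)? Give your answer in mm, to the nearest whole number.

initial: 0.37 × 2.04 × 45 = 33.97 mm
development: 0.74 × 4.68 × 50 = 173.16 mm
mid-season: 1.16 × 4.75 × 15 = 82.65 mm
late-season: 0.62 × 2.44 × 20 = 30.26 mm
Seasonal total = 320.04 mm

320 mm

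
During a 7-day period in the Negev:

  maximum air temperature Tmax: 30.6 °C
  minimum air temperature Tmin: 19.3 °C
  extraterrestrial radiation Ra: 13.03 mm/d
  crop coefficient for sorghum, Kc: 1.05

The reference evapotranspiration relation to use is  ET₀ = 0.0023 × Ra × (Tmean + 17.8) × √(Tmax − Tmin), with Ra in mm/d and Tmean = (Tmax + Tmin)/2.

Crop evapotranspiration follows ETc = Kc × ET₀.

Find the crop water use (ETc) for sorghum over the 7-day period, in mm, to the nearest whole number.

Tmean = (30.6 + 19.3)/2 = 24.95 °C
ET₀ = 0.0023 × 13.03 × (24.95 + 17.8) × √11.3 = 0.0023 × 13.03 × 42.75 × 3.3615 = 4.3067 mm/d
ETc = Kc × ET₀ = 1.05 × 4.3067 = 4.5220 mm/d
Over 7 days: 4.5220 × 7 = 31.654 mm

32 mm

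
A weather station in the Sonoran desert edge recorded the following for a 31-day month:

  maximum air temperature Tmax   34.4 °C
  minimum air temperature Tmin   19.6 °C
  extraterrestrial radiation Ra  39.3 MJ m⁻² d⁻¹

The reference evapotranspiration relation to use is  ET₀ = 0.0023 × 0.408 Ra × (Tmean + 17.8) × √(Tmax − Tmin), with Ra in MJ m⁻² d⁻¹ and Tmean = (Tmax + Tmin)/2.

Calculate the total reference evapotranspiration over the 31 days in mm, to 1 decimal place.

Tmean = (34.4 + 19.6)/2 = 27.00 °C
0.408 Ra = 0.408 × 39.3 = 16.0344 mm/d equivalent
ET₀ = 0.0023 × 16.0344 × (27.00 + 17.8) × √14.8 = 0.0023 × 16.0344 × 44.80 × 3.8471 = 6.3561 mm/d
Over 31 days: 6.3561 × 31 = 197.039 mm

197.0 mm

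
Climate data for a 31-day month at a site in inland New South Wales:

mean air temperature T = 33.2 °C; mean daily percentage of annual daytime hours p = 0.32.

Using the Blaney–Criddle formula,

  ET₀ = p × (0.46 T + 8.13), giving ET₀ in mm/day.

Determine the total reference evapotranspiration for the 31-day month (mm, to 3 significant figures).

232 mm

ET₀ = 0.32 × (0.46 × 33.2 + 8.13) = 0.32 × 23.402 = 7.4886 mm/d
Monthly total = 7.4886 × 31 = 232.147 mm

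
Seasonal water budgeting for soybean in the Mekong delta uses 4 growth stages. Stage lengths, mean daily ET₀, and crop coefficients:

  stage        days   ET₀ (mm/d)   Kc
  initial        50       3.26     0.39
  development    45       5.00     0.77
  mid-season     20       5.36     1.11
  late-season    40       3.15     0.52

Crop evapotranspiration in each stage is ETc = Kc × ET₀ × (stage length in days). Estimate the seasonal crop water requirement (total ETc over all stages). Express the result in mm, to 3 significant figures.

421 mm

initial: 0.39 × 3.26 × 50 = 63.57 mm
development: 0.77 × 5.00 × 45 = 173.25 mm
mid-season: 1.11 × 5.36 × 20 = 118.99 mm
late-season: 0.52 × 3.15 × 40 = 65.52 mm
Seasonal total = 421.33 mm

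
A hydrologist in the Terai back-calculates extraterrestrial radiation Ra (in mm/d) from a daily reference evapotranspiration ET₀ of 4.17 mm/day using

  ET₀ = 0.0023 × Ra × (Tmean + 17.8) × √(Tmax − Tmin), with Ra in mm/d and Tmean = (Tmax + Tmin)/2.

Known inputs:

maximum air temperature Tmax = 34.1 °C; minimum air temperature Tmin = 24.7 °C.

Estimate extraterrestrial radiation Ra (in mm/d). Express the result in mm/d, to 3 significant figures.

Tmean = 29.40 °C; √ΔT = 3.0659
Ra = ET₀ / [0.0023 × (Tmean+17.8) × √ΔT] = 4.17 / (0.0023 × 47.20 × 3.0659) = 12.529 mm/d

12.5 mm/d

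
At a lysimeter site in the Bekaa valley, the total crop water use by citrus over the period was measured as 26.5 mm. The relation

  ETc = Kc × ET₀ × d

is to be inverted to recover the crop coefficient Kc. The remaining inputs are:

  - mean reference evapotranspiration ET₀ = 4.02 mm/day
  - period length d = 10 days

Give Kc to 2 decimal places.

ETc = Kc × ET₀ × d  ⇒  Kc = ETc / (ET₀ × d)
Kc = 26.5 / (4.02 × 10) = 26.5 / 40.20 = 0.6592

0.66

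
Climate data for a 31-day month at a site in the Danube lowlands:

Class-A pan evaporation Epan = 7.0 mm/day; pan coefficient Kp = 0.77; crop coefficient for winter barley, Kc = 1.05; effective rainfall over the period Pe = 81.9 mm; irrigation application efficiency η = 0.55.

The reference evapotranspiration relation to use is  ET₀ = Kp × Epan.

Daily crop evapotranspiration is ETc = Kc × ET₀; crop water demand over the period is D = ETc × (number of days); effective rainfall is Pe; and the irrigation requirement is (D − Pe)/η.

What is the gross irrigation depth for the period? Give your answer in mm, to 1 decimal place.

170.1 mm

ET₀ = 0.77 × 7.0 = 5.3900 mm/d
ETc = Kc × ET₀ = 1.05 × 5.3900 = 5.6595 mm/d
Crop demand D = ETc × 31 d = 5.6595 × 31 = 175.445 mm
D − Pe = 175.445 − 81.9 = 93.545 mm
Gross irrigation = 93.545 / 0.55 = 170.082 mm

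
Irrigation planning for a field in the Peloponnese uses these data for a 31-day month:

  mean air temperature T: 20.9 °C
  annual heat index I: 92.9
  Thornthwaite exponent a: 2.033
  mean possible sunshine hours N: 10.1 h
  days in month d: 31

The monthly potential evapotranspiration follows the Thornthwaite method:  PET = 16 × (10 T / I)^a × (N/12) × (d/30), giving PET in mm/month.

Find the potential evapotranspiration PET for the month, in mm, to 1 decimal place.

72.3 mm

10T/I = 10 × 20.9 / 92.9 = 2.2497
(10T/I)^a = 2.2497^2.033 = 5.1984
Uncorrected PET = 16 × 5.1984 = 83.174 mm
Correction = (N/12)(d/30) = (10.1/12)(31/30) = 0.8697
PET = 83.174 × 0.8697 = 72.336 mm/month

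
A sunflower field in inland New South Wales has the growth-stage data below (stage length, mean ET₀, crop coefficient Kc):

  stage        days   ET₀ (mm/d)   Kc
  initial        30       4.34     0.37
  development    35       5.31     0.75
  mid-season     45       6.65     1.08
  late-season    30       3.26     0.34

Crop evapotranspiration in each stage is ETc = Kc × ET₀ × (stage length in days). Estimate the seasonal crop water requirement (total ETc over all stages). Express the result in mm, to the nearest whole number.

initial: 0.37 × 4.34 × 30 = 48.17 mm
development: 0.75 × 5.31 × 35 = 139.39 mm
mid-season: 1.08 × 6.65 × 45 = 323.19 mm
late-season: 0.34 × 3.26 × 30 = 33.25 mm
Seasonal total = 544.00 mm

544 mm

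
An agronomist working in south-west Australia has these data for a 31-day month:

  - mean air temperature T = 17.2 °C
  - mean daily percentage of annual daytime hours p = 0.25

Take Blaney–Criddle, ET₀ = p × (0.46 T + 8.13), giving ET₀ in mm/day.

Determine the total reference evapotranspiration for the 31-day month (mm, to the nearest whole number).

124 mm

ET₀ = 0.25 × (0.46 × 17.2 + 8.13) = 0.25 × 16.042 = 4.0105 mm/d
Monthly total = 4.0105 × 31 = 124.326 mm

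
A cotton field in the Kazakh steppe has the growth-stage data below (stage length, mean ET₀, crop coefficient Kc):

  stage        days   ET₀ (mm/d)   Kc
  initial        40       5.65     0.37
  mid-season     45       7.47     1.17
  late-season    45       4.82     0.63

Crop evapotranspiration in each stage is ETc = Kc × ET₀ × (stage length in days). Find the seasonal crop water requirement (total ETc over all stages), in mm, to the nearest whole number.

614 mm

initial: 0.37 × 5.65 × 40 = 83.62 mm
mid-season: 1.17 × 7.47 × 45 = 393.30 mm
late-season: 0.63 × 4.82 × 45 = 136.65 mm
Seasonal total = 613.57 mm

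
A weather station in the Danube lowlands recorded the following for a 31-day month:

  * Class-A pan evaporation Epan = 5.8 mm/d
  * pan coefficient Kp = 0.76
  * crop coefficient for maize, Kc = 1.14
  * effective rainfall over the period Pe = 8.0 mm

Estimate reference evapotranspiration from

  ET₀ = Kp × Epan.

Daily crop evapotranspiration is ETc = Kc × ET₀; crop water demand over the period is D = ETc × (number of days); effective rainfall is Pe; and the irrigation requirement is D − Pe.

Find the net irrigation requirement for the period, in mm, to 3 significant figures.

148 mm

ET₀ = 0.76 × 5.8 = 4.4080 mm/d
ETc = Kc × ET₀ = 1.14 × 4.4080 = 5.0251 mm/d
Crop demand D = ETc × 31 d = 5.0251 × 31 = 155.778 mm
D − Pe = 155.778 − 8.0 = 147.778 mm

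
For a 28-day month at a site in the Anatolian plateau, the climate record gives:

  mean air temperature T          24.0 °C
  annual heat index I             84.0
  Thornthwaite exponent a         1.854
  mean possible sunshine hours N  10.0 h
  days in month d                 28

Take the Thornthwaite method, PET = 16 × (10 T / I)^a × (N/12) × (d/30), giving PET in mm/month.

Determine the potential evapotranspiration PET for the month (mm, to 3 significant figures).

87.2 mm

10T/I = 10 × 24.0 / 84.0 = 2.8571
(10T/I)^a = 2.8571^1.854 = 7.0030
Uncorrected PET = 16 × 7.0030 = 112.048 mm
Correction = (N/12)(d/30) = (10.0/12)(28/30) = 0.7778
PET = 112.048 × 0.7778 = 87.151 mm/month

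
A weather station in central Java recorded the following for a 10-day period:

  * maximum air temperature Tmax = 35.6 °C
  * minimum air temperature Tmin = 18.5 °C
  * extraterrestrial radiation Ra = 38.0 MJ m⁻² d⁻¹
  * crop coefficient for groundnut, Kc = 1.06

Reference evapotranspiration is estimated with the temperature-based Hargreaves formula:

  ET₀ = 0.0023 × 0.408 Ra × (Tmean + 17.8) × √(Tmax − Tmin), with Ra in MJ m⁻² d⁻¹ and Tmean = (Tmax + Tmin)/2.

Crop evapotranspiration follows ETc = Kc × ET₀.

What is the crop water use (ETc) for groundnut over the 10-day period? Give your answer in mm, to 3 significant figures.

Tmean = (35.6 + 18.5)/2 = 27.05 °C
0.408 Ra = 0.408 × 38.0 = 15.5040 mm/d equivalent
ET₀ = 0.0023 × 15.5040 × (27.05 + 17.8) × √17.1 = 0.0023 × 15.5040 × 44.85 × 4.1352 = 6.6135 mm/d
ETc = Kc × ET₀ = 1.06 × 6.6135 = 7.0103 mm/d
Over 10 days: 7.0103 × 10 = 70.103 mm

70.1 mm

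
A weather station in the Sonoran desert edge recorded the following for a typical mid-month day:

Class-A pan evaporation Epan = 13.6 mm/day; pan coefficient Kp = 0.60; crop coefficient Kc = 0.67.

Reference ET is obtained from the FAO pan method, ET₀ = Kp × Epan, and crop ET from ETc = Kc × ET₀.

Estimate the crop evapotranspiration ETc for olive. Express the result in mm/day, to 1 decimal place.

5.5 mm/day

ET₀ = 0.60 × 13.6 = 8.1600 mm/d
ETc = Kc × ET₀ = 0.67 × 8.1600 = 5.4672 mm/d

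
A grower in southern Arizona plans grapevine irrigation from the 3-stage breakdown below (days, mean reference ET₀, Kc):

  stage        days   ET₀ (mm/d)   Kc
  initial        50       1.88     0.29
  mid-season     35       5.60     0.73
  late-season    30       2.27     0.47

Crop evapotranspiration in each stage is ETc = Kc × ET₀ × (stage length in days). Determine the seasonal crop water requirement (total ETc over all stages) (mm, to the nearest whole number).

202 mm

initial: 0.29 × 1.88 × 50 = 27.26 mm
mid-season: 0.73 × 5.60 × 35 = 143.08 mm
late-season: 0.47 × 2.27 × 30 = 32.01 mm
Seasonal total = 202.35 mm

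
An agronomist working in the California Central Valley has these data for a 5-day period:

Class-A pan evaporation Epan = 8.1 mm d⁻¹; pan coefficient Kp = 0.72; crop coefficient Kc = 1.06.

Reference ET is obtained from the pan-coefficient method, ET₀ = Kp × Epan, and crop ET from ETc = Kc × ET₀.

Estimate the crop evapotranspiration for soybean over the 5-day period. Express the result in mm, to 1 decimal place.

30.9 mm

ET₀ = 0.72 × 8.1 = 5.8320 mm/d
ETc = Kc × ET₀ = 1.06 × 5.8320 = 6.1819 mm/d
Over 5 days: 6.1819 × 5 = 30.910 mm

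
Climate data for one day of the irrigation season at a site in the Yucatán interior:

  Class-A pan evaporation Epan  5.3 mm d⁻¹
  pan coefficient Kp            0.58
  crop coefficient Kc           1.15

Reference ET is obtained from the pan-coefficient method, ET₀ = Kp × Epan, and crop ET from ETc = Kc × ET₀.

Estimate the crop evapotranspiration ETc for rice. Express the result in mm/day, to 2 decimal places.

ET₀ = 0.58 × 5.3 = 3.0740 mm/d
ETc = Kc × ET₀ = 1.15 × 3.0740 = 3.5351 mm/d

3.54 mm/day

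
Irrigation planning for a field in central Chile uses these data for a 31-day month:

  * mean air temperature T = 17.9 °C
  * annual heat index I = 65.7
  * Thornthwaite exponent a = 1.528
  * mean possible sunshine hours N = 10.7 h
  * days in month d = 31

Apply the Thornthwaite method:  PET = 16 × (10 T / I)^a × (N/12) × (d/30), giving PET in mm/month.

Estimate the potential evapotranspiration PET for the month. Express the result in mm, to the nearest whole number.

10T/I = 10 × 17.9 / 65.7 = 2.7245
(10T/I)^a = 2.7245^1.528 = 4.6251
Uncorrected PET = 16 × 4.6251 = 74.002 mm
Correction = (N/12)(d/30) = (10.7/12)(31/30) = 0.9214
PET = 74.002 × 0.9214 = 68.185 mm/month

68 mm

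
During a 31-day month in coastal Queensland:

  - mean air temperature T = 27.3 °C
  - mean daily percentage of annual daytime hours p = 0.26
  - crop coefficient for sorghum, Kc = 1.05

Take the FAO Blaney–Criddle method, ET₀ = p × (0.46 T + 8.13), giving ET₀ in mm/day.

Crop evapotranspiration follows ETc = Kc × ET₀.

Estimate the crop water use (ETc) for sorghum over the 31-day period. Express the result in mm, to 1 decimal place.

ET₀ = 0.26 × (0.46 × 27.3 + 8.13) = 0.26 × 20.688 = 5.3789 mm/d
ETc = Kc × ET₀ = 1.05 × 5.3789 = 5.6478 mm/d
Over 31 days: 5.6478 × 31 = 175.082 mm

175.1 mm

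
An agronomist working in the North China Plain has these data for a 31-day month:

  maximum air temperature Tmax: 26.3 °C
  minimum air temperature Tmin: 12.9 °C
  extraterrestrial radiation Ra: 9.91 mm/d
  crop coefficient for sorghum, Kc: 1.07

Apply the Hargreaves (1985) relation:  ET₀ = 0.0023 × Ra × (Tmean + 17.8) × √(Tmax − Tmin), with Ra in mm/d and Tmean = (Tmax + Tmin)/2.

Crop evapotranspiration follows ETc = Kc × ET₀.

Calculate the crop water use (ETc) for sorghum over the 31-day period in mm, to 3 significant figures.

Tmean = (26.3 + 12.9)/2 = 19.60 °C
ET₀ = 0.0023 × 9.91 × (19.60 + 17.8) × √13.4 = 0.0023 × 9.91 × 37.40 × 3.6606 = 3.1205 mm/d
ETc = Kc × ET₀ = 1.07 × 3.1205 = 3.3389 mm/d
Over 31 days: 3.3389 × 31 = 103.506 mm

104 mm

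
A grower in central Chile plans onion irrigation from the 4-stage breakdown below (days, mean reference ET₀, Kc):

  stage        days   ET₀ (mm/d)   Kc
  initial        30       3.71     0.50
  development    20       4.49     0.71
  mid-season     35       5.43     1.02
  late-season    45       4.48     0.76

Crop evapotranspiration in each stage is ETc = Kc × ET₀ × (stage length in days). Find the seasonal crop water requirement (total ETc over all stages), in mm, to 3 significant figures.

466 mm

initial: 0.50 × 3.71 × 30 = 55.65 mm
development: 0.71 × 4.49 × 20 = 63.76 mm
mid-season: 1.02 × 5.43 × 35 = 193.85 mm
late-season: 0.76 × 4.48 × 45 = 153.22 mm
Seasonal total = 466.48 mm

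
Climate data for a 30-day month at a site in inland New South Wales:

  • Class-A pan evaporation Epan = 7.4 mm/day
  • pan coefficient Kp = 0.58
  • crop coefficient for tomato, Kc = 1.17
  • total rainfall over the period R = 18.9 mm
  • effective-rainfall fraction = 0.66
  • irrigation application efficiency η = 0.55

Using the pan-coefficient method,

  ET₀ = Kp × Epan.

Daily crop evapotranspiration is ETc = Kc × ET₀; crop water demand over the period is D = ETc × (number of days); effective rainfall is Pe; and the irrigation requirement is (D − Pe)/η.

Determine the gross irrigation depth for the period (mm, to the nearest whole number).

251 mm

ET₀ = 0.58 × 7.4 = 4.2920 mm/d
ETc = Kc × ET₀ = 1.17 × 4.2920 = 5.0216 mm/d
Crop demand D = ETc × 30 d = 5.0216 × 30 = 150.648 mm
Pe = 0.66 × 18.9 = 12.474 mm
D − Pe = 150.648 − 12.474 = 138.174 mm
Gross irrigation = 138.174 / 0.55 = 251.225 mm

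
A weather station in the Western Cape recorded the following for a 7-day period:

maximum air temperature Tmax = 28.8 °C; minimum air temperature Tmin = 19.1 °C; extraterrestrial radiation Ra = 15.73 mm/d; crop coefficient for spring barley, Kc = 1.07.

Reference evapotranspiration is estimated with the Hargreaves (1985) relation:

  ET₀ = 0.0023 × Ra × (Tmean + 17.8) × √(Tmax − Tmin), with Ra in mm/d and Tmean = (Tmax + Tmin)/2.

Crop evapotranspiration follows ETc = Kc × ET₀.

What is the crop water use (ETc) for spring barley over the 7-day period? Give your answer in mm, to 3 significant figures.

35.2 mm

Tmean = (28.8 + 19.1)/2 = 23.95 °C
ET₀ = 0.0023 × 15.73 × (23.95 + 17.8) × √9.7 = 0.0023 × 15.73 × 41.75 × 3.1145 = 4.7044 mm/d
ETc = Kc × ET₀ = 1.07 × 4.7044 = 5.0337 mm/d
Over 7 days: 5.0337 × 7 = 35.236 mm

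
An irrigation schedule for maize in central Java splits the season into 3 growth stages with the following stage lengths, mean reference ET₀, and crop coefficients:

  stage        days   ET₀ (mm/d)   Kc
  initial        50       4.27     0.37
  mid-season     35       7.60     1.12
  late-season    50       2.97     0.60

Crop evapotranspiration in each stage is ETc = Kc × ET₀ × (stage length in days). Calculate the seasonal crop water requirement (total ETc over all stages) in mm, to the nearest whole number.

466 mm

initial: 0.37 × 4.27 × 50 = 79.00 mm
mid-season: 1.12 × 7.60 × 35 = 297.92 mm
late-season: 0.60 × 2.97 × 50 = 89.10 mm
Seasonal total = 466.02 mm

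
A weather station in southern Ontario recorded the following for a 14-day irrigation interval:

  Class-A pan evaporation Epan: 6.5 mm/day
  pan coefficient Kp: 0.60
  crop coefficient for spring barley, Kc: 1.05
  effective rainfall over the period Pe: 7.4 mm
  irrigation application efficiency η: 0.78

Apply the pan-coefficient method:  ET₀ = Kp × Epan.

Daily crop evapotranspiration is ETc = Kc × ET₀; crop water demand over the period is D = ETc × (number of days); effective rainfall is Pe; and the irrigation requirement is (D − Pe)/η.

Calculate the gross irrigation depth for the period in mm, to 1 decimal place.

ET₀ = 0.60 × 6.5 = 3.9000 mm/d
ETc = Kc × ET₀ = 1.05 × 3.9000 = 4.0950 mm/d
Crop demand D = ETc × 14 d = 4.0950 × 14 = 57.330 mm
D − Pe = 57.330 − 7.4 = 49.930 mm
Gross irrigation = 49.930 / 0.78 = 64.013 mm

64.0 mm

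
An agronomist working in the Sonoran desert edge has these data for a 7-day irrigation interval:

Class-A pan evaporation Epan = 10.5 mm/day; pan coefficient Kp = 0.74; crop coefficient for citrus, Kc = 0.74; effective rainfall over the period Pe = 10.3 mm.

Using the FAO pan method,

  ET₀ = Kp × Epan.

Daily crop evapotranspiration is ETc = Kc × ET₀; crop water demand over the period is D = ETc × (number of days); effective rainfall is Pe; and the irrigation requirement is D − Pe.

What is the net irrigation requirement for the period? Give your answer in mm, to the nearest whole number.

30 mm

ET₀ = 0.74 × 10.5 = 7.7700 mm/d
ETc = Kc × ET₀ = 0.74 × 7.7700 = 5.7498 mm/d
Crop demand D = ETc × 7 d = 5.7498 × 7 = 40.249 mm
D − Pe = 40.249 − 10.3 = 29.949 mm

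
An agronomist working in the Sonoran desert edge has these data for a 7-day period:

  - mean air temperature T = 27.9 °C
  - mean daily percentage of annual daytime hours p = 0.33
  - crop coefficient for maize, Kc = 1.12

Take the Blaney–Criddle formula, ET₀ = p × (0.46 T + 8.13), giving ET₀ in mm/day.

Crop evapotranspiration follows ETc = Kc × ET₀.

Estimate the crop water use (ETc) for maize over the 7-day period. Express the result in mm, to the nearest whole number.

54 mm

ET₀ = 0.33 × (0.46 × 27.9 + 8.13) = 0.33 × 20.964 = 6.9181 mm/d
ETc = Kc × ET₀ = 1.12 × 6.9181 = 7.7483 mm/d
Over 7 days: 7.7483 × 7 = 54.238 mm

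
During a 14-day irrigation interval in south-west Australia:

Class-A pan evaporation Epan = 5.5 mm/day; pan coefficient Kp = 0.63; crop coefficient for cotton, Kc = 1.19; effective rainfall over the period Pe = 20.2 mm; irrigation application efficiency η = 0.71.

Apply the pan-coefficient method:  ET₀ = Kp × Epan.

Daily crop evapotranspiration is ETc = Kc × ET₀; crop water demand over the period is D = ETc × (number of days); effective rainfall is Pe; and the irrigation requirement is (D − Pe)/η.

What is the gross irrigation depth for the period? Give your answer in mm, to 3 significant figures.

ET₀ = 0.63 × 5.5 = 3.4650 mm/d
ETc = Kc × ET₀ = 1.19 × 3.4650 = 4.1234 mm/d
Crop demand D = ETc × 14 d = 4.1234 × 14 = 57.728 mm
D − Pe = 57.728 − 20.2 = 37.528 mm
Gross irrigation = 37.528 / 0.71 = 52.856 mm

52.9 mm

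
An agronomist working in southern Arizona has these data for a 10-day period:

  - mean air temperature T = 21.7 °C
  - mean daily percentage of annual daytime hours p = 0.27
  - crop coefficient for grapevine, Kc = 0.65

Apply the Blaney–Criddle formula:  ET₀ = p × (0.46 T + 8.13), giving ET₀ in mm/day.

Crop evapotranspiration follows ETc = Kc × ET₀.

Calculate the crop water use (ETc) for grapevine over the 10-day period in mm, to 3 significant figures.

31.8 mm

ET₀ = 0.27 × (0.46 × 21.7 + 8.13) = 0.27 × 18.112 = 4.8902 mm/d
ETc = Kc × ET₀ = 0.65 × 4.8902 = 3.1786 mm/d
Over 10 days: 3.1786 × 10 = 31.786 mm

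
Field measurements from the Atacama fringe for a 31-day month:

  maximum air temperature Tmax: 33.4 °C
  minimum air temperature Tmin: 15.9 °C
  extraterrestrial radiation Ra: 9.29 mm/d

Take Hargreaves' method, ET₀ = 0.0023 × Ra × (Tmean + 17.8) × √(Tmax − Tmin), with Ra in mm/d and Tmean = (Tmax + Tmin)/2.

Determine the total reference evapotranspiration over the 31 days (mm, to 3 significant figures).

Tmean = (33.4 + 15.9)/2 = 24.65 °C
ET₀ = 0.0023 × 9.29 × (24.65 + 17.8) × √17.5 = 0.0023 × 9.29 × 42.45 × 4.1833 = 3.7944 mm/d
Over 31 days: 3.7944 × 31 = 117.626 mm

118 mm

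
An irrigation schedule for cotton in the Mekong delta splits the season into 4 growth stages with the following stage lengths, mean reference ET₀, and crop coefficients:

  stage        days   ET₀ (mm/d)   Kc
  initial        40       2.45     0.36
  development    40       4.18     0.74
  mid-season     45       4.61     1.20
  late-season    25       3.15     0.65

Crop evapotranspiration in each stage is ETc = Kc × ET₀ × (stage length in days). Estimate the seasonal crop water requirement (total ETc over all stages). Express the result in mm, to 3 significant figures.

459 mm

initial: 0.36 × 2.45 × 40 = 35.28 mm
development: 0.74 × 4.18 × 40 = 123.73 mm
mid-season: 1.20 × 4.61 × 45 = 248.94 mm
late-season: 0.65 × 3.15 × 25 = 51.19 mm
Seasonal total = 459.14 mm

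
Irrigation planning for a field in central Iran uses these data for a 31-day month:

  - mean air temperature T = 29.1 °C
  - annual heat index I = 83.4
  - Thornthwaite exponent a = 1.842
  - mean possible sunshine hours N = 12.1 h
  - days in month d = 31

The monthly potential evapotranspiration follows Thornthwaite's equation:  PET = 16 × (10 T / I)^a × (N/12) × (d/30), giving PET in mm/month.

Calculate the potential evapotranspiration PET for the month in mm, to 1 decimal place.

166.6 mm

10T/I = 10 × 29.1 / 83.4 = 3.4892
(10T/I)^a = 3.4892^1.842 = 9.9931
Uncorrected PET = 16 × 9.9931 = 159.890 mm
Correction = (N/12)(d/30) = (12.1/12)(31/30) = 1.0419
PET = 159.890 × 1.0419 = 166.589 mm/month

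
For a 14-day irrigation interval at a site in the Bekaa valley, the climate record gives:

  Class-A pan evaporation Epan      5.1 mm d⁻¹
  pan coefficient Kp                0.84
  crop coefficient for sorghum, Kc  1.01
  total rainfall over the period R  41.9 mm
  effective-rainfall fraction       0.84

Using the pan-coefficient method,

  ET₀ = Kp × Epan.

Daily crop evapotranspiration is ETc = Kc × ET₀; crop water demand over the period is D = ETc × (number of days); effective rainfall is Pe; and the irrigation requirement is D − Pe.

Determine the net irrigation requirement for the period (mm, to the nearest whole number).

25 mm

ET₀ = 0.84 × 5.1 = 4.2840 mm/d
ETc = Kc × ET₀ = 1.01 × 4.2840 = 4.3268 mm/d
Crop demand D = ETc × 14 d = 4.3268 × 14 = 60.575 mm
Pe = 0.84 × 41.9 = 35.196 mm
D − Pe = 60.575 − 35.196 = 25.379 mm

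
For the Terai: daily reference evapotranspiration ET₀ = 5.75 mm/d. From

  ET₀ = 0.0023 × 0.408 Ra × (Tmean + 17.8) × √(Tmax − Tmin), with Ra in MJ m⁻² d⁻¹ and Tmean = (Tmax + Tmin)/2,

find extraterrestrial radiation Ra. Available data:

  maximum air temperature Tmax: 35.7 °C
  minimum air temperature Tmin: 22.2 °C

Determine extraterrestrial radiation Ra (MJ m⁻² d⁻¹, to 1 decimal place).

Tmean = (35.7+22.2)/2 = 28.95 °C; ΔT = 13.5
Ra = ET₀ / [0.0023 × 0.408 × (Tmean+17.8) × √ΔT]
   = 5.75 / (0.0023 × 0.408 × 46.75 × 3.6742) = 35.673 MJ m⁻² d⁻¹

35.7 MJ m⁻² d⁻¹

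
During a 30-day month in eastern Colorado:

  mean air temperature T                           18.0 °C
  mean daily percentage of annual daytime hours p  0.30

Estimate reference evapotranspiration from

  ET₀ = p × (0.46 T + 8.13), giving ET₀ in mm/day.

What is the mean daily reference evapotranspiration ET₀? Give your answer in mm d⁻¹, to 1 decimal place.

ET₀ = 0.30 × (0.46 × 18.0 + 8.13) = 0.30 × 16.410 = 4.9230 mm/d

4.9 mm d⁻¹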